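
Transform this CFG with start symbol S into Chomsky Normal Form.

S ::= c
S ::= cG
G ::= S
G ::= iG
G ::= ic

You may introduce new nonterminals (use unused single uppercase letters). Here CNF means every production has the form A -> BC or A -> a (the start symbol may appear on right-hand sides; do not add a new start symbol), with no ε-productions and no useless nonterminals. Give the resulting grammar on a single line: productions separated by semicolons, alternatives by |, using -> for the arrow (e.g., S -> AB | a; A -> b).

S -> c | AG; A -> c; B -> i; G -> c | AG | BA | BG

No ε-productions.
After unit-elimination: S -> c | cG; G -> c | cG | iG | ic.
TERM: introduce A -> c, B -> i and substitute in every rule of length ≥2.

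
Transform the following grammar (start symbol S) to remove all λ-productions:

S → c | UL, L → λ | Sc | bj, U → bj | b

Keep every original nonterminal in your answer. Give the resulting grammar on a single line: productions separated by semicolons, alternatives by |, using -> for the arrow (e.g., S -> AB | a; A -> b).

Nullable set: {L}.
S -> UL: L nullable, giving U | UL.
Drop L -> λ.
Unchanged (no nullable symbols): S -> c; L -> Sc; L -> bj; U -> b; U -> bj.

S -> U | c | UL; L -> Sc | bj; U -> b | bj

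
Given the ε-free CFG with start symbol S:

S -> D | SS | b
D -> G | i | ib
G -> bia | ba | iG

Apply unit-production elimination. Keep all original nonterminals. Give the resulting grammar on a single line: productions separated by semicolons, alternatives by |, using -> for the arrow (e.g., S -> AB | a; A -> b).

Unit productions: D->G, S->D.
Unit pairs (A ⇒* B via units): (D,G), (S,D), (S,G).
S: inherits non-unit rules of {D, G, S} → SS | b | ba | bia | i | iG | ib.
D: inherits non-unit rules of {D, G} → ba | bia | i | iG | ib.
G: inherits non-unit rules of {G} → ba | bia | iG.

S -> b | i | SS | ba | iG | ib | bia; D -> i | ba | iG | ib | bia; G -> ba | iG | bia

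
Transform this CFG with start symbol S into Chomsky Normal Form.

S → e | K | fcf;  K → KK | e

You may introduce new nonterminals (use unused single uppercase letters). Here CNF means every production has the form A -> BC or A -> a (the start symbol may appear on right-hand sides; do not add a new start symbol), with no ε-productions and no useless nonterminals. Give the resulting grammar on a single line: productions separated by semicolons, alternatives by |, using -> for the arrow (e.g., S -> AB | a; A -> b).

S -> e | AC | KK; A -> f; B -> c; C -> BA; K -> e | KK

No ε-productions.
After unit-elimination: S -> e | KK | fcf; K -> e | KK.
TERM: introduce B -> c, A -> f and substitute in every rule of length ≥2.
BIN: S -> ABA becomes S -> AC, C -> BA.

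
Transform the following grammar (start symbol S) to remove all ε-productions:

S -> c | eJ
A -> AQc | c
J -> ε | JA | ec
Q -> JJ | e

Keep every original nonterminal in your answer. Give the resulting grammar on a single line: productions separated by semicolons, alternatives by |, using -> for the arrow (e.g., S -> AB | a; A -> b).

Nullable set: {J, Q}.
S -> eJ: J nullable, giving e | eJ.
A -> AQc: Q nullable, giving AQc | Ac.
Drop J -> ε.
J -> JA: J nullable, giving A | JA.
Q -> JJ: J, J nullable, giving J | JJ.
Unchanged (no nullable symbols): S -> c; A -> c; J -> ec; Q -> e.

S -> c | e | eJ; A -> c | Ac | AQc; J -> A | JA | ec; Q -> J | e | JJ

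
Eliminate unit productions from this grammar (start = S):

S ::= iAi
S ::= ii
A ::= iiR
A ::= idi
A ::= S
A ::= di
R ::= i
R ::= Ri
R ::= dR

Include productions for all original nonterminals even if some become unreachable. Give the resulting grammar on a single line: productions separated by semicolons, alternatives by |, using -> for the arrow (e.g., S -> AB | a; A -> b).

Unit productions: A->S.
Unit pairs (A ⇒* B via units): (A,S).
S: inherits non-unit rules of {S} → iAi | ii.
A: inherits non-unit rules of {A, S} → di | iAi | idi | ii | iiR.
R: inherits non-unit rules of {R} → Ri | dR | i.

S -> ii | iAi; A -> di | ii | iAi | idi | iiR; R -> i | Ri | dR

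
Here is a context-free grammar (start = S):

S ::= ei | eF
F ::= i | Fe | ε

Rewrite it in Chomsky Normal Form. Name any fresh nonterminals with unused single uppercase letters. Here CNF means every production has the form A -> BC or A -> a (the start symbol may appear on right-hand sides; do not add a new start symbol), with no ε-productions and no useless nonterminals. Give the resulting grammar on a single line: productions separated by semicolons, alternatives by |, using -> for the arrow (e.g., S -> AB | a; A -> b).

Nullable: {F}; after ε-elimination: S -> e | eF | ei; F -> e | i | Fe.
No unit productions to eliminate.
TERM: introduce A -> e, B -> i and substitute in every rule of length ≥2.

S -> e | AB | AF; A -> e; B -> i; F -> e | i | FA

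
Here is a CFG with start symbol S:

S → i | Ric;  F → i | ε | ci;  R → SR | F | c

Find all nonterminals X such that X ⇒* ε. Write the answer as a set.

Directly nullable (have an ε-rule): {F}.
R is nullable via R -> F (every symbol on the right is already known nullable).
Not nullable: S — each has a terminal in every rule's right-hand side or depends on a non-nullable symbol.

{F, R}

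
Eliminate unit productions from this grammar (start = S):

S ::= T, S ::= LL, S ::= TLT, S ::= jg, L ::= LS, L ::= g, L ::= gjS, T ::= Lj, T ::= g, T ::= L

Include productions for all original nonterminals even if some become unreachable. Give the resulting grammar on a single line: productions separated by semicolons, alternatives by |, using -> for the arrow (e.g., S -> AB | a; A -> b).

S -> g | LL | LS | Lj | jg | TLT | gjS; L -> g | LS | gjS; T -> g | LS | Lj | gjS

Unit productions: S->T, T->L.
Unit pairs (A ⇒* B via units): (S,L), (S,T), (T,L).
S: inherits non-unit rules of {L, S, T} → LL | LS | Lj | TLT | g | gjS | jg.
L: inherits non-unit rules of {L} → LS | g | gjS.
T: inherits non-unit rules of {L, T} → LS | Lj | g | gjS.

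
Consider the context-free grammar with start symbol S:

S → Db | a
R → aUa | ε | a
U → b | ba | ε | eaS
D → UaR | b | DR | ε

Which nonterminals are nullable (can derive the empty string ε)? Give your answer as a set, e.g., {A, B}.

{D, R, U}

Directly nullable (have an ε-rule): {D, R, U}.
Not nullable: S — each has a terminal in every rule's right-hand side or depends on a non-nullable symbol.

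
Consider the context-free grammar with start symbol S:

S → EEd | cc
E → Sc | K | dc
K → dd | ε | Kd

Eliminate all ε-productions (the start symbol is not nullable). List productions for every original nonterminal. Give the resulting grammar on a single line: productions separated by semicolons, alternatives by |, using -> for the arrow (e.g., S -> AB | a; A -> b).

Nullable set: {E, K}.
S -> EEd: E, E nullable, giving EEd | Ed | d.
E -> K: K nullable, giving K.
Drop K -> ε.
K -> Kd: K nullable, giving Kd | d.
Unchanged (no nullable symbols): S -> cc; E -> Sc; E -> dc; K -> dd.

S -> d | Ed | cc | EEd; E -> K | Sc | dc; K -> d | Kd | dd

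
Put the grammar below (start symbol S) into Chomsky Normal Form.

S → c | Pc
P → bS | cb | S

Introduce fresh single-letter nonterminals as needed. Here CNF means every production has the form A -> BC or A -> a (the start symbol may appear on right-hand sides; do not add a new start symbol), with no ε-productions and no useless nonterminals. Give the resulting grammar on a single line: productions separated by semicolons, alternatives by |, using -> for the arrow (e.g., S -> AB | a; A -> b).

No ε-productions.
After unit-elimination: S -> c | Pc; P -> c | Pc | bS | cb.
TERM: introduce B -> b, A -> c and substitute in every rule of length ≥2.

S -> c | PA; A -> c; B -> b; P -> c | AB | BS | PA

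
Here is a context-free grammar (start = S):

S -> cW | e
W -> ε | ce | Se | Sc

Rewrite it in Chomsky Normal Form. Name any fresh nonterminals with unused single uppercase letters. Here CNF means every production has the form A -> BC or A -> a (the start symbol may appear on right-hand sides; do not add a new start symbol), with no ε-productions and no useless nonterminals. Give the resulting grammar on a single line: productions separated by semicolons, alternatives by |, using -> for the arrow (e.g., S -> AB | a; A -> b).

S -> c | e | AW; A -> c; B -> e; W -> AB | SA | SB

Nullable: {W}; after ε-elimination: S -> c | e | cW; W -> Sc | Se | ce.
No unit productions to eliminate.
TERM: introduce A -> c, B -> e and substitute in every rule of length ≥2.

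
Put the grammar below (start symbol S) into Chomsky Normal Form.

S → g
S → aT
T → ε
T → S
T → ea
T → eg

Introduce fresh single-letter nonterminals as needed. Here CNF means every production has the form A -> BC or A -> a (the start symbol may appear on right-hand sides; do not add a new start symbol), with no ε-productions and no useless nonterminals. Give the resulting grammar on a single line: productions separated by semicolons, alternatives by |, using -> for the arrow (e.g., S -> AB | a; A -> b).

S -> a | g | AT; A -> a; B -> e; C -> g; T -> a | g | AT | BA | BC

Nullable: {T}; after ε-elimination: S -> a | g | aT; T -> S | ea | eg.
After unit-elimination: S -> a | g | aT; T -> a | g | aT | ea | eg.
TERM: introduce A -> a, B -> e, C -> g and substitute in every rule of length ≥2.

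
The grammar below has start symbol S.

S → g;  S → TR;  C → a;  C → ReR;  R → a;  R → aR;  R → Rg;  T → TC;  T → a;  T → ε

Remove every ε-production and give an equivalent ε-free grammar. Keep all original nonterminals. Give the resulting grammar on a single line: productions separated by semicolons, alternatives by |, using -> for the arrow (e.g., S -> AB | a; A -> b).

Nullable set: {T}.
S -> TR: T nullable, giving R | TR.
Drop T -> ε.
T -> TC: T nullable, giving C | TC.
Unchanged (no nullable symbols): S -> g; C -> ReR; C -> a; R -> Rg; R -> a; R -> aR; T -> a.

S -> R | g | TR; C -> a | ReR; R -> a | Rg | aR; T -> C | a | TC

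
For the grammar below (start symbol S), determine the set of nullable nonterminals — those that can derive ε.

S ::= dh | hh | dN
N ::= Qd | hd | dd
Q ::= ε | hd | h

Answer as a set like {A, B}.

Directly nullable (have an ε-rule): {Q}.
Not nullable: N, S — each has a terminal in every rule's right-hand side or depends on a non-nullable symbol.

{Q}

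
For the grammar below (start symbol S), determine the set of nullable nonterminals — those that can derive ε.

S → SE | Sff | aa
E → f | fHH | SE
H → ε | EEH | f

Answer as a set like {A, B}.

{H}

Directly nullable (have an ε-rule): {H}.
Not nullable: E, S — each has a terminal in every rule's right-hand side or depends on a non-nullable symbol.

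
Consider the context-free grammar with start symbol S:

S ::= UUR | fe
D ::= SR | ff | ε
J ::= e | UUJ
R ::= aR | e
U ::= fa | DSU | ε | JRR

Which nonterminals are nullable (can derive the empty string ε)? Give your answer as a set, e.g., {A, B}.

{D, U}

Directly nullable (have an ε-rule): {D, U}.
Not nullable: J, R, S — each has a terminal in every rule's right-hand side or depends on a non-nullable symbol.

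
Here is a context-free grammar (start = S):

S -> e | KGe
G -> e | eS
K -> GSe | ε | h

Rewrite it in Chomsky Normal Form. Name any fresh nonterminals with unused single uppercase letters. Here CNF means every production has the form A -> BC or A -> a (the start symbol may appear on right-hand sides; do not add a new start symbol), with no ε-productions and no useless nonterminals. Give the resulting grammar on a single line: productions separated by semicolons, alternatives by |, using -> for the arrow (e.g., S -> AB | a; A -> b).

S -> e | GA | KC; A -> e; B -> SA; C -> GA; G -> e | AS; K -> h | GB

Nullable: {K}; after ε-elimination: S -> e | Ge | KGe; G -> e | eS; K -> h | GSe.
No unit productions to eliminate.
TERM: introduce A -> e and substitute in every rule of length ≥2.
BIN: K -> GSA becomes K -> GB, B -> SA; S -> KGA becomes S -> KC, C -> GA.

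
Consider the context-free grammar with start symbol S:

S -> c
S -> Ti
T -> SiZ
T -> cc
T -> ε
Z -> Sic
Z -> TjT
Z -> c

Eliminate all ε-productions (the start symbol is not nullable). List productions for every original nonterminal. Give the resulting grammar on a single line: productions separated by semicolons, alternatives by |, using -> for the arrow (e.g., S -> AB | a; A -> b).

S -> c | i | Ti; T -> cc | SiZ; Z -> c | j | Tj | jT | Sic | TjT

Nullable set: {T}.
S -> Ti: T nullable, giving Ti | i.
Drop T -> ε.
Z -> TjT: T, T nullable, giving Tj | TjT | j | jT.
Unchanged (no nullable symbols): S -> c; T -> SiZ; T -> cc; Z -> Sic; Z -> c.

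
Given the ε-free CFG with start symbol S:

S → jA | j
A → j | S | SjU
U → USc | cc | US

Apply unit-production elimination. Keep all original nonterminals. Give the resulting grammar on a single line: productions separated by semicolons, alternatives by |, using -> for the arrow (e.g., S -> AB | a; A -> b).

Unit productions: A->S.
Unit pairs (A ⇒* B via units): (A,S).
S: inherits non-unit rules of {S} → j | jA.
A: inherits non-unit rules of {A, S} → SjU | j | jA.
U: inherits non-unit rules of {U} → US | USc | cc.

S -> j | jA; A -> j | jA | SjU; U -> US | cc | USc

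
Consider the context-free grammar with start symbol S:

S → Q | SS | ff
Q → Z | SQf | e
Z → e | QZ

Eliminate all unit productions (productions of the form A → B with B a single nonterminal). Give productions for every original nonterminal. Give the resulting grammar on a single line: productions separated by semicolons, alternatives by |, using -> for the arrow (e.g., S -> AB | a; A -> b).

S -> e | QZ | SS | ff | SQf; Q -> e | QZ | SQf; Z -> e | QZ

Unit productions: Q->Z, S->Q.
Unit pairs (A ⇒* B via units): (Q,Z), (S,Q), (S,Z).
S: inherits non-unit rules of {Q, S, Z} → QZ | SQf | SS | e | ff.
Q: inherits non-unit rules of {Q, Z} → QZ | SQf | e.
Z: inherits non-unit rules of {Z} → QZ | e.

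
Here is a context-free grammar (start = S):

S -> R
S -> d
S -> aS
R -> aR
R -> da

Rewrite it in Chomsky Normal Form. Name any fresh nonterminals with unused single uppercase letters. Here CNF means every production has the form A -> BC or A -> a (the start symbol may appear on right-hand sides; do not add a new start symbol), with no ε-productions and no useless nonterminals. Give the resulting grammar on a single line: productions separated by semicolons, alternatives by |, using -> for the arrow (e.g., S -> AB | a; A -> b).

No ε-productions.
After unit-elimination: S -> d | aR | aS | da; R -> aR | da.
TERM: introduce A -> a, B -> d and substitute in every rule of length ≥2.

S -> d | AR | AS | BA; A -> a; B -> d; R -> AR | BA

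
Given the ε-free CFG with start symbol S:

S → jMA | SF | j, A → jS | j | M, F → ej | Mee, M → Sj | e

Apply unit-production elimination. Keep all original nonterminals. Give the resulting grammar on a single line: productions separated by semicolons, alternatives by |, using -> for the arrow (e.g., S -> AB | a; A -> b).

S -> j | SF | jMA; A -> e | j | Sj | jS; F -> ej | Mee; M -> e | Sj

Unit productions: A->M.
Unit pairs (A ⇒* B via units): (A,M).
S: inherits non-unit rules of {S} → SF | j | jMA.
A: inherits non-unit rules of {A, M} → Sj | e | j | jS.
F: inherits non-unit rules of {F} → Mee | ej.
M: inherits non-unit rules of {M} → Sj | e.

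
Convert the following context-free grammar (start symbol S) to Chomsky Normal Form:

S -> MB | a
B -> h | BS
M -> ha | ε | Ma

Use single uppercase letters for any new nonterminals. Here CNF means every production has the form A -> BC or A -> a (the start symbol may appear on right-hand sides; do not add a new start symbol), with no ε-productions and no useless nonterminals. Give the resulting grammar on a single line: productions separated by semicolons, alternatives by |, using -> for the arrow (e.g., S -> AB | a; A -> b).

Nullable: {M}; after ε-elimination: S -> B | a | MB; B -> h | BS; M -> a | Ma | ha.
After unit-elimination: S -> a | h | BS | MB; B -> h | BS; M -> a | Ma | ha.
TERM: introduce A -> a, C -> h and substitute in every rule of length ≥2.

S -> a | h | BS | MB; A -> a; B -> h | BS; C -> h; M -> a | CA | MA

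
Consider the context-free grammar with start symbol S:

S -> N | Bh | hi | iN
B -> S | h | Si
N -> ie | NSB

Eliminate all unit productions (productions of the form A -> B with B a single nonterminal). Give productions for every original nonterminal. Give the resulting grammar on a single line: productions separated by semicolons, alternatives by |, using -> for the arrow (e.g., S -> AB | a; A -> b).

S -> Bh | hi | iN | ie | NSB; B -> h | Bh | Si | hi | iN | ie | NSB; N -> ie | NSB

Unit productions: B->S, S->N.
Unit pairs (A ⇒* B via units): (B,N), (B,S), (S,N).
S: inherits non-unit rules of {N, S} → Bh | NSB | hi | iN | ie.
B: inherits non-unit rules of {B, N, S} → Bh | NSB | Si | h | hi | iN | ie.
N: inherits non-unit rules of {N} → NSB | ie.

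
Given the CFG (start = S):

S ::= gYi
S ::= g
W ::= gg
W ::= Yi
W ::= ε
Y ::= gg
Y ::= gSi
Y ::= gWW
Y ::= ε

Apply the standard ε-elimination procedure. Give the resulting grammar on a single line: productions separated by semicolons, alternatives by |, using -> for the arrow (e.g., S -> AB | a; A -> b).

S -> g | gi | gYi; W -> i | Yi | gg; Y -> g | gW | gg | gSi | gWW

Nullable set: {W, Y}.
S -> gYi: Y nullable, giving gYi | gi.
Drop W -> ε.
W -> Yi: Y nullable, giving Yi | i.
Drop Y -> ε.
Y -> gWW: W, W nullable, giving g | gW | gWW.
Unchanged (no nullable symbols): S -> g; W -> gg; Y -> gSi; Y -> gg.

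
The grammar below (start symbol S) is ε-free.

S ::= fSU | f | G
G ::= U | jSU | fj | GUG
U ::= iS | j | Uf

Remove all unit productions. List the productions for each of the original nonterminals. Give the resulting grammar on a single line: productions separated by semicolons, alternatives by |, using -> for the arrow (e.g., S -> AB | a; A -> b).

Unit productions: G->U, S->G.
Unit pairs (A ⇒* B via units): (G,U), (S,G), (S,U).
S: inherits non-unit rules of {G, S, U} → GUG | Uf | f | fSU | fj | iS | j | jSU.
G: inherits non-unit rules of {G, U} → GUG | Uf | fj | iS | j | jSU.
U: inherits non-unit rules of {U} → Uf | iS | j.

S -> f | j | Uf | fj | iS | GUG | fSU | jSU; G -> j | Uf | fj | iS | GUG | jSU; U -> j | Uf | iS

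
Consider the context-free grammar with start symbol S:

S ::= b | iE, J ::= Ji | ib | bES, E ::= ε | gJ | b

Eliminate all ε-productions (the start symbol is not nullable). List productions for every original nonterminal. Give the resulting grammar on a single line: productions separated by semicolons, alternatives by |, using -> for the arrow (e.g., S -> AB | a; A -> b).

Nullable set: {E}.
S -> iE: E nullable, giving i | iE.
Drop E -> ε.
J -> bES: E nullable, giving bES | bS.
Unchanged (no nullable symbols): S -> b; E -> b; E -> gJ; J -> Ji; J -> ib.

S -> b | i | iE; E -> b | gJ; J -> Ji | bS | ib | bES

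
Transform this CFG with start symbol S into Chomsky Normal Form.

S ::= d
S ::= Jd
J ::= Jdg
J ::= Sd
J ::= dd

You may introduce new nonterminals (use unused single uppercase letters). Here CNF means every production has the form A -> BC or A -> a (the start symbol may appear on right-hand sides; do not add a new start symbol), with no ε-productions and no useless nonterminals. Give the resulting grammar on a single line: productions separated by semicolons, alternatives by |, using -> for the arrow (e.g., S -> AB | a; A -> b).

S -> d | JA; A -> d; B -> g; C -> AB; J -> AA | JC | SA

No ε-productions.
No unit productions to eliminate.
TERM: introduce A -> d, B -> g and substitute in every rule of length ≥2.
BIN: J -> JAB becomes J -> JC, C -> AB.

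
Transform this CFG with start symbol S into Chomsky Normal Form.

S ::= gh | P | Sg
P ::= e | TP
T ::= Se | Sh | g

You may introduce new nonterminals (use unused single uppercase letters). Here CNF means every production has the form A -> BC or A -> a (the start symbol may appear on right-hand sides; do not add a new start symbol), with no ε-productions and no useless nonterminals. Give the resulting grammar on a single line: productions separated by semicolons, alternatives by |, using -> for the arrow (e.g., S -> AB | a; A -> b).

No ε-productions.
After unit-elimination: S -> e | Sg | TP | gh; P -> e | TP; T -> g | Se | Sh.
TERM: introduce C -> e, A -> g, B -> h and substitute in every rule of length ≥2.

S -> e | AB | SA | TP; A -> g; B -> h; C -> e; P -> e | TP; T -> g | SB | SC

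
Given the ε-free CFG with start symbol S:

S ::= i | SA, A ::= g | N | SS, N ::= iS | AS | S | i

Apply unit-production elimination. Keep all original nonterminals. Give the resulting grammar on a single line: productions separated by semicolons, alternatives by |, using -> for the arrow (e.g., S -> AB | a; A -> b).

S -> i | SA; A -> g | i | AS | SA | SS | iS; N -> i | AS | SA | iS

Unit productions: A->N, N->S.
Unit pairs (A ⇒* B via units): (A,N), (A,S), (N,S).
S: inherits non-unit rules of {S} → SA | i.
A: inherits non-unit rules of {A, N, S} → AS | SA | SS | g | i | iS.
N: inherits non-unit rules of {N, S} → AS | SA | i | iS.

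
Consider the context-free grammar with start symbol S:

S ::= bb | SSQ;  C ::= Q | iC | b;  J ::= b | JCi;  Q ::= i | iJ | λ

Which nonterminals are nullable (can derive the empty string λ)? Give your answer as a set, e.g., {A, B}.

{C, Q}

Directly nullable (have an ε-rule): {Q}.
C is nullable via C -> Q (every symbol on the right is already known nullable).
Not nullable: J, S — each has a terminal in every rule's right-hand side or depends on a non-nullable symbol.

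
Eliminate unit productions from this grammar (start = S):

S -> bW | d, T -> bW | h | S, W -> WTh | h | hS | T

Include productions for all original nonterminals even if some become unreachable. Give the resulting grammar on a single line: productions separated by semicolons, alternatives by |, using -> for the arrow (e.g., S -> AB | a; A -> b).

Unit productions: T->S, W->T.
Unit pairs (A ⇒* B via units): (T,S), (W,S), (W,T).
S: inherits non-unit rules of {S} → bW | d.
T: inherits non-unit rules of {S, T} → bW | d | h.
W: inherits non-unit rules of {S, T, W} → WTh | bW | d | h | hS.

S -> d | bW; T -> d | h | bW; W -> d | h | bW | hS | WTh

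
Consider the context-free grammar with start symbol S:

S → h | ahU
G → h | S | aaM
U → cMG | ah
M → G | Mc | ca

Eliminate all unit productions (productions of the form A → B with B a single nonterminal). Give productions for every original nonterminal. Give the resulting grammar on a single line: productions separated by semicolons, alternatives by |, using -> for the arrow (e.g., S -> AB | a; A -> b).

S -> h | ahU; G -> h | aaM | ahU; M -> h | Mc | ca | aaM | ahU; U -> ah | cMG

Unit productions: G->S, M->G.
Unit pairs (A ⇒* B via units): (G,S), (M,G), (M,S).
S: inherits non-unit rules of {S} → ahU | h.
G: inherits non-unit rules of {G, S} → aaM | ahU | h.
M: inherits non-unit rules of {G, M, S} → Mc | aaM | ahU | ca | h.
U: inherits non-unit rules of {U} → ah | cMG.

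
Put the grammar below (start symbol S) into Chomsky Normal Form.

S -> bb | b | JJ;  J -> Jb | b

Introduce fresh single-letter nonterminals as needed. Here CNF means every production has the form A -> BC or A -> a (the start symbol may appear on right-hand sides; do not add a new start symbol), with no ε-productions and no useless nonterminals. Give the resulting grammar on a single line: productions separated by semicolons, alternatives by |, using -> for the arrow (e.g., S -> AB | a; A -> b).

S -> b | AA | JJ; A -> b; J -> b | JA

No ε-productions.
No unit productions to eliminate.
TERM: introduce A -> b and substitute in every rule of length ≥2.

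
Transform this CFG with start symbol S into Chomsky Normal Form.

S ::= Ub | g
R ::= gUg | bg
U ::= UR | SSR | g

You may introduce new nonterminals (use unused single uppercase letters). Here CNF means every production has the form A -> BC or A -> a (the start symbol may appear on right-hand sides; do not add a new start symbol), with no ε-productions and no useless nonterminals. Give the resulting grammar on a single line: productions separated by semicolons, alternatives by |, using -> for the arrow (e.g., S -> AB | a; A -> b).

No ε-productions.
No unit productions to eliminate.
TERM: introduce A -> b, B -> g and substitute in every rule of length ≥2.
BIN: R -> BUB becomes R -> BC, C -> UB; U -> SSR becomes U -> SD, D -> SR.

S -> g | UA; A -> b; B -> g; C -> UB; D -> SR; R -> AB | BC; U -> g | SD | UR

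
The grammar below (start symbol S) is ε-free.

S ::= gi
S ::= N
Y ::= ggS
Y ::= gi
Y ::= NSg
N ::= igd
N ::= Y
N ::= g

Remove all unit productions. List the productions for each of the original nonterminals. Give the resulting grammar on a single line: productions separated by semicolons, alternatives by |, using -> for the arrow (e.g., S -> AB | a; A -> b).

Unit productions: N->Y, S->N.
Unit pairs (A ⇒* B via units): (N,Y), (S,N), (S,Y).
S: inherits non-unit rules of {N, S, Y} → NSg | g | ggS | gi | igd.
N: inherits non-unit rules of {N, Y} → NSg | g | ggS | gi | igd.
Y: inherits non-unit rules of {Y} → NSg | ggS | gi.

S -> g | gi | NSg | ggS | igd; N -> g | gi | NSg | ggS | igd; Y -> gi | NSg | ggS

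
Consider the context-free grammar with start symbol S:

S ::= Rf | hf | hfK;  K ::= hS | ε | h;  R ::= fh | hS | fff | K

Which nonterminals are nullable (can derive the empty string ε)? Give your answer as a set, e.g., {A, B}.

{K, R}

Directly nullable (have an ε-rule): {K}.
R is nullable via R -> K (every symbol on the right is already known nullable).
Not nullable: S — each has a terminal in every rule's right-hand side or depends on a non-nullable symbol.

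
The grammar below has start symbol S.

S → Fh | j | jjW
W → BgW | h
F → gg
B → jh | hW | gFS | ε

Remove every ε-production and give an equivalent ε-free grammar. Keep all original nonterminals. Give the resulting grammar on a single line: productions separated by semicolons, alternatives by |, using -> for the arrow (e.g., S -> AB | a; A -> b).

Nullable set: {B}.
Drop B -> ε.
W -> BgW: B nullable, giving BgW | gW.
Unchanged (no nullable symbols): S -> Fh; S -> j; S -> jjW; B -> gFS; B -> hW; B -> jh; F -> gg; W -> h.

S -> j | Fh | jjW; B -> hW | jh | gFS; F -> gg; W -> h | gW | BgW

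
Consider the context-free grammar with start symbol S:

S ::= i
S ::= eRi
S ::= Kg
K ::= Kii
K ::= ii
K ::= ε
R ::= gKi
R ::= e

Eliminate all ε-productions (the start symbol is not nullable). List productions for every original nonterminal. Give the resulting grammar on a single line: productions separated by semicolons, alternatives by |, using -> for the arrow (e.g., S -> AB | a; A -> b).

Nullable set: {K}.
S -> Kg: K nullable, giving Kg | g.
Drop K -> ε.
K -> Kii: K nullable, giving Kii | ii.
R -> gKi: K nullable, giving gKi | gi.
Unchanged (no nullable symbols): S -> eRi; S -> i; K -> ii; R -> e.

S -> g | i | Kg | eRi; K -> ii | Kii; R -> e | gi | gKi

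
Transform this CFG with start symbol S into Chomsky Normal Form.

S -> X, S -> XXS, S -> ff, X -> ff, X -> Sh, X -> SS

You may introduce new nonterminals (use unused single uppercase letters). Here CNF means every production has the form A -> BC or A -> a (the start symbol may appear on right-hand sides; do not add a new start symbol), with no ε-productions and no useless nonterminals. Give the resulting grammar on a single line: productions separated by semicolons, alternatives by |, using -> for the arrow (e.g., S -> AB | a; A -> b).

S -> BB | SA | SS | XC; A -> h; B -> f; C -> XS; X -> BB | SA | SS

No ε-productions.
After unit-elimination: S -> SS | Sh | ff | XXS; X -> SS | Sh | ff.
TERM: introduce B -> f, A -> h and substitute in every rule of length ≥2.
BIN: S -> XXS becomes S -> XC, C -> XS.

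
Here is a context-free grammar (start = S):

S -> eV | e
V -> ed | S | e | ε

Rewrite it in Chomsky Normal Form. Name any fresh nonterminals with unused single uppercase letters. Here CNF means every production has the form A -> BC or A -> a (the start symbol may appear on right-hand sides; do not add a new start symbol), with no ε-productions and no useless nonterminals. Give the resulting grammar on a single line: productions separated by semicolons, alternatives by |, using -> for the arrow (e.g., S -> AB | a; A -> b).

S -> e | AV; A -> e; B -> d; V -> e | AB | AV

Nullable: {V}; after ε-elimination: S -> e | eV; V -> S | e | ed.
After unit-elimination: S -> e | eV; V -> e | eV | ed.
TERM: introduce B -> d, A -> e and substitute in every rule of length ≥2.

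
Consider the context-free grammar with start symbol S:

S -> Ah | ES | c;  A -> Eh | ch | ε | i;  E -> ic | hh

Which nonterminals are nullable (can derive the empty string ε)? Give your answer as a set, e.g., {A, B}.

Directly nullable (have an ε-rule): {A}.
Not nullable: E, S — each has a terminal in every rule's right-hand side or depends on a non-nullable symbol.

{A}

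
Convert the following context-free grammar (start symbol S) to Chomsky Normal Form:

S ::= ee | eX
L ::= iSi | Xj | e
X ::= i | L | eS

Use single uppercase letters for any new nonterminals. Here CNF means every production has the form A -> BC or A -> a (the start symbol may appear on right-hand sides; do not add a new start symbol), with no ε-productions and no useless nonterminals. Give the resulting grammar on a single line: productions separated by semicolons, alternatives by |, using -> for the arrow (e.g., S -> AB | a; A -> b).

S -> CC | CX; A -> j; B -> i; C -> e; E -> SB; X -> e | i | BE | CS | XA

No ε-productions.
After unit-elimination: S -> eX | ee; L -> e | Xj | iSi; X -> e | i | Xj | eS | iSi.
TERM: introduce C -> e, B -> i, A -> j and substitute in every rule of length ≥2.
BIN: L -> BSB becomes L -> BD, D -> SB; X -> BSB becomes X -> BE, E -> SB.
Drop unreachable/unproductive: L.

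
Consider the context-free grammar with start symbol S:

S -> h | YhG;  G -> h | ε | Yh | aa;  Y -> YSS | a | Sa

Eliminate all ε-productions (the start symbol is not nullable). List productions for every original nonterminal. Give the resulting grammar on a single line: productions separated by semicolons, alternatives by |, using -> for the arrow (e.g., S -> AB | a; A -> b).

Nullable set: {G}.
S -> YhG: G nullable, giving Yh | YhG.
Drop G -> ε.
Unchanged (no nullable symbols): S -> h; G -> Yh; G -> aa; G -> h; Y -> Sa; Y -> YSS; Y -> a.

S -> h | Yh | YhG; G -> h | Yh | aa; Y -> a | Sa | YSS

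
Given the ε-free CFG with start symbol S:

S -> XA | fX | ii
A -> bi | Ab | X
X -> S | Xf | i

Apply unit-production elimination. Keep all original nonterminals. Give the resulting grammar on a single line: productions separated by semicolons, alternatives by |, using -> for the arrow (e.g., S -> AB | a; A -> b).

Unit productions: A->X, X->S.
Unit pairs (A ⇒* B via units): (A,S), (A,X), (X,S).
S: inherits non-unit rules of {S} → XA | fX | ii.
A: inherits non-unit rules of {A, S, X} → Ab | XA | Xf | bi | fX | i | ii.
X: inherits non-unit rules of {S, X} → XA | Xf | fX | i | ii.

S -> XA | fX | ii; A -> i | Ab | XA | Xf | bi | fX | ii; X -> i | XA | Xf | fX | ii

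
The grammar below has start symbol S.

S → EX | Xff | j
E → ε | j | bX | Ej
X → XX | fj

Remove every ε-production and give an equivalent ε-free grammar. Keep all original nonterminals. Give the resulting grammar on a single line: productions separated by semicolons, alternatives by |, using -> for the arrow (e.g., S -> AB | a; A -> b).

S -> X | j | EX | Xff; E -> j | Ej | bX; X -> XX | fj

Nullable set: {E}.
S -> EX: E nullable, giving EX | X.
Drop E -> ε.
E -> Ej: E nullable, giving Ej | j.
Unchanged (no nullable symbols): S -> Xff; S -> j; E -> bX; E -> j; X -> XX; X -> fj.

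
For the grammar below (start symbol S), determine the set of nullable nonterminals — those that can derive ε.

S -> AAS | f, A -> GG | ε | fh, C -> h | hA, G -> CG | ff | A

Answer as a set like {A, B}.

Directly nullable (have an ε-rule): {A}.
G is nullable via G -> A (every symbol on the right is already known nullable).
Not nullable: C, S — each has a terminal in every rule's right-hand side or depends on a non-nullable symbol.

{A, G}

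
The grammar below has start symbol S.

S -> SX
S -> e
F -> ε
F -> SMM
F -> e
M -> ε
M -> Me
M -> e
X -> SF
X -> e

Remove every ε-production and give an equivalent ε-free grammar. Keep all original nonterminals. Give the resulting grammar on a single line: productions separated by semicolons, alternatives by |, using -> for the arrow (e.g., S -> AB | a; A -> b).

Nullable set: {F, M}.
Drop F -> ε.
F -> SMM: M, M nullable, giving S | SM | SMM.
Drop M -> ε.
M -> Me: M nullable, giving Me | e.
X -> SF: F nullable, giving S | SF.
Unchanged (no nullable symbols): S -> SX; S -> e; F -> e; M -> e; X -> e.

S -> e | SX; F -> S | e | SM | SMM; M -> e | Me; X -> S | e | SF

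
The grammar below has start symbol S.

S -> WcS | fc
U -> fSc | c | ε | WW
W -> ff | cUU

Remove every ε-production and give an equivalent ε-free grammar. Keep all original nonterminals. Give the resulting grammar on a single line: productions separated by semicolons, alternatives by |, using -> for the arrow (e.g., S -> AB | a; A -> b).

Nullable set: {U}.
Drop U -> ε.
W -> cUU: U, U nullable, giving c | cU | cUU.
Unchanged (no nullable symbols): S -> WcS; S -> fc; U -> WW; U -> c; U -> fSc; W -> ff.

S -> fc | WcS; U -> c | WW | fSc; W -> c | cU | ff | cUU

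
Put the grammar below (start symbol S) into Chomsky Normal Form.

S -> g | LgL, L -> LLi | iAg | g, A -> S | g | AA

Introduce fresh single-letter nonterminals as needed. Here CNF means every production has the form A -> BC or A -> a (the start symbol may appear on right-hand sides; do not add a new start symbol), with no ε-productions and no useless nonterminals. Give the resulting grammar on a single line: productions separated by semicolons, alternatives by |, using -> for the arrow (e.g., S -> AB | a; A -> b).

No ε-productions.
After unit-elimination: S -> g | LgL; A -> g | AA | LgL; L -> g | LLi | iAg.
TERM: introduce B -> g, C -> i and substitute in every rule of length ≥2.
BIN: A -> LBL becomes A -> LD, D -> BL; L -> CAB becomes L -> CE, E -> AB; L -> LLC becomes L -> LF, F -> LC; S -> LBL becomes S -> LG, G -> BL.

S -> g | LG; A -> g | AA | LD; B -> g; C -> i; D -> BL; E -> AB; F -> LC; G -> BL; L -> g | CE | LF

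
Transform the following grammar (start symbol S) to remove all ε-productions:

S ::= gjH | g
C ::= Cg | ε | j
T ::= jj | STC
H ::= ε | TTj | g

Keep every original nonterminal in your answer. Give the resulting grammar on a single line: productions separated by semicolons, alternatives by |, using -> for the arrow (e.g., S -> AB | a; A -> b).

S -> g | gj | gjH; C -> g | j | Cg; H -> g | TTj; T -> ST | jj | STC

Nullable set: {C, H}.
S -> gjH: H nullable, giving gj | gjH.
Drop C -> ε.
C -> Cg: C nullable, giving Cg | g.
Drop H -> ε.
T -> STC: C nullable, giving ST | STC.
Unchanged (no nullable symbols): S -> g; C -> j; H -> TTj; H -> g; T -> jj.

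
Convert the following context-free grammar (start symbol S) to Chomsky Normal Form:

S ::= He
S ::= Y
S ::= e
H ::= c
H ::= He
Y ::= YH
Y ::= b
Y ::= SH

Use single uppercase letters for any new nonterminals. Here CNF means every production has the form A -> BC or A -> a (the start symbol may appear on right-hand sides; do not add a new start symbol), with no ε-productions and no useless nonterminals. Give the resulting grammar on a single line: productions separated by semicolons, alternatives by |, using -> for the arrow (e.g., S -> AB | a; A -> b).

S -> b | e | HA | SH | YH; A -> e; H -> c | HA; Y -> b | SH | YH

No ε-productions.
After unit-elimination: S -> b | e | He | SH | YH; H -> c | He; Y -> b | SH | YH.
TERM: introduce A -> e and substitute in every rule of length ≥2.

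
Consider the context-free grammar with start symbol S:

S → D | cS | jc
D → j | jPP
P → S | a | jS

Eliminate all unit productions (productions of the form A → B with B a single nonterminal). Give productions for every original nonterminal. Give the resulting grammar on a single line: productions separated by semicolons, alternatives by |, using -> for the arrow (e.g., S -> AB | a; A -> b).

S -> j | cS | jc | jPP; D -> j | jPP; P -> a | j | cS | jS | jc | jPP

Unit productions: P->S, S->D.
Unit pairs (A ⇒* B via units): (P,D), (P,S), (S,D).
S: inherits non-unit rules of {D, S} → cS | j | jPP | jc.
D: inherits non-unit rules of {D} → j | jPP.
P: inherits non-unit rules of {D, P, S} → a | cS | j | jPP | jS | jc.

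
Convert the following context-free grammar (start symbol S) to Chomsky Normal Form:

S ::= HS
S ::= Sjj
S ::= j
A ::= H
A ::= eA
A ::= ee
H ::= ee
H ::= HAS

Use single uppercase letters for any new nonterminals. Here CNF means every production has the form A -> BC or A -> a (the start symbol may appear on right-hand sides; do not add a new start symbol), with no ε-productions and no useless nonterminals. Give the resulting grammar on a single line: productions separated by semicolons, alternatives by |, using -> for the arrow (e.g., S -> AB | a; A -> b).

S -> j | HS | SF; A -> BA | BB | HD; B -> e; C -> j; D -> AS; E -> AS; F -> CC; H -> BB | HE

No ε-productions.
After unit-elimination: S -> j | HS | Sjj; A -> eA | ee | HAS; H -> ee | HAS.
TERM: introduce B -> e, C -> j and substitute in every rule of length ≥2.
BIN: A -> HAS becomes A -> HD, D -> AS; H -> HAS becomes H -> HE, E -> AS; S -> SCC becomes S -> SF, F -> CC.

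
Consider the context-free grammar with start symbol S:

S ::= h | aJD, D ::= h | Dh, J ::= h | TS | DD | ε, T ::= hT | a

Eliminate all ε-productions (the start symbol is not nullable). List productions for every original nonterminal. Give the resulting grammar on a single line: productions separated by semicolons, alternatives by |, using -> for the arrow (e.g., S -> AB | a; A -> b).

S -> h | aD | aJD; D -> h | Dh; J -> h | DD | TS; T -> a | hT

Nullable set: {J}.
S -> aJD: J nullable, giving aD | aJD.
Drop J -> ε.
Unchanged (no nullable symbols): S -> h; D -> Dh; D -> h; J -> DD; J -> TS; J -> h; T -> a; T -> hT.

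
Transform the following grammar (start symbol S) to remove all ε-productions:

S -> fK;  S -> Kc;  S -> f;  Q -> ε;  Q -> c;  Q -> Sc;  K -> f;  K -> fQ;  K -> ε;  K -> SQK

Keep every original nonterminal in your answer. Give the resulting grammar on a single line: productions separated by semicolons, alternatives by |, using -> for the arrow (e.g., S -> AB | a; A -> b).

S -> c | f | Kc | fK; K -> S | f | SK | SQ | fQ | SQK; Q -> c | Sc

Nullable set: {K, Q}.
S -> Kc: K nullable, giving Kc | c.
S -> fK: K nullable, giving f | fK.
Drop K -> ε.
K -> SQK: Q, K nullable, giving S | SK | SQ | SQK.
K -> fQ: Q nullable, giving f | fQ.
Drop Q -> ε.
Unchanged (no nullable symbols): S -> f; K -> f; Q -> Sc; Q -> c.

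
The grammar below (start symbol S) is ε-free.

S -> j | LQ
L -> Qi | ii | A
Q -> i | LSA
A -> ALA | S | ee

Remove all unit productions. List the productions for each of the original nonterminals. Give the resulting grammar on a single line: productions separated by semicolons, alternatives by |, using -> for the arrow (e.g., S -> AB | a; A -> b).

Unit productions: A->S, L->A.
Unit pairs (A ⇒* B via units): (A,S), (L,A), (L,S).
S: inherits non-unit rules of {S} → LQ | j.
A: inherits non-unit rules of {A, S} → ALA | LQ | ee | j.
L: inherits non-unit rules of {A, L, S} → ALA | LQ | Qi | ee | ii | j.
Q: inherits non-unit rules of {Q} → LSA | i.

S -> j | LQ; A -> j | LQ | ee | ALA; L -> j | LQ | Qi | ee | ii | ALA; Q -> i | LSA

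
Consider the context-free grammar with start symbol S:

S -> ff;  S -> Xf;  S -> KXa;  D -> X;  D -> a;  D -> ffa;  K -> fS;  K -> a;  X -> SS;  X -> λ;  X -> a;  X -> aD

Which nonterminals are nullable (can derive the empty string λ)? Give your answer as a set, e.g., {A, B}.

Directly nullable (have an ε-rule): {X}.
D is nullable via D -> X (every symbol on the right is already known nullable).
Not nullable: K, S — each has a terminal in every rule's right-hand side or depends on a non-nullable symbol.

{D, X}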